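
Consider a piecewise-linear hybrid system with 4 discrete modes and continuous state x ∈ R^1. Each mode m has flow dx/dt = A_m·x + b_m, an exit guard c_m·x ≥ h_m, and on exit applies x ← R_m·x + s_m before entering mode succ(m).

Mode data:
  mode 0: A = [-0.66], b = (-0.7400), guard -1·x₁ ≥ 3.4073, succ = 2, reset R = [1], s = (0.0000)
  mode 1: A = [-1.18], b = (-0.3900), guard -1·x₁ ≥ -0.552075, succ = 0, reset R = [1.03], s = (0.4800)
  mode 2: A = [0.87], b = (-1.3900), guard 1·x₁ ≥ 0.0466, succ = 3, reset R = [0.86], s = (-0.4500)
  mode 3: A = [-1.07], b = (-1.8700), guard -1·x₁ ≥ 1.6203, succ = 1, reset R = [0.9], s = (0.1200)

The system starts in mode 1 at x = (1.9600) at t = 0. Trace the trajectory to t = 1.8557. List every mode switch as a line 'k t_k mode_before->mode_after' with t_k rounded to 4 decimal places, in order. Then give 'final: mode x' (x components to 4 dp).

1 0.8082 1->0
final: 0 -0.0343

Mode 1: guard c·x = -0.5521 hit at Δt = 0.8082 (t = 0.8082), x⁻ = (0.5521) → reset → x⁺ = (1.0486), jump to mode 0
Mode 0: flow for 1.0475 to horizon, guard not reached → x = (-0.0343)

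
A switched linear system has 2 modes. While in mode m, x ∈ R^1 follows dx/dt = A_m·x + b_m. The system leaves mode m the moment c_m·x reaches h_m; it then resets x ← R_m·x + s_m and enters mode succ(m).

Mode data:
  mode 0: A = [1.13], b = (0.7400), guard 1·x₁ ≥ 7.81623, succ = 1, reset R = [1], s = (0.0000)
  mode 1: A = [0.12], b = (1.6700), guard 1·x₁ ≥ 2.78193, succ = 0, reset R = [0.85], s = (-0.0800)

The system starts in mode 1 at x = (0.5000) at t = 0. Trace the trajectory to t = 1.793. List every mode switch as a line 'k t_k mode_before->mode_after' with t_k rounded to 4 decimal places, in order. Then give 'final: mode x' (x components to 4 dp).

Mode 1: guard c·x = 2.7819 hit at Δt = 1.2245 (t = 1.2245), x⁻ = (2.7819) → reset → x⁺ = (2.2846), jump to mode 0
Mode 0: flow for 0.5685 to horizon, guard not reached → x = (4.9333)

1 1.2245 1->0
final: 0 4.9333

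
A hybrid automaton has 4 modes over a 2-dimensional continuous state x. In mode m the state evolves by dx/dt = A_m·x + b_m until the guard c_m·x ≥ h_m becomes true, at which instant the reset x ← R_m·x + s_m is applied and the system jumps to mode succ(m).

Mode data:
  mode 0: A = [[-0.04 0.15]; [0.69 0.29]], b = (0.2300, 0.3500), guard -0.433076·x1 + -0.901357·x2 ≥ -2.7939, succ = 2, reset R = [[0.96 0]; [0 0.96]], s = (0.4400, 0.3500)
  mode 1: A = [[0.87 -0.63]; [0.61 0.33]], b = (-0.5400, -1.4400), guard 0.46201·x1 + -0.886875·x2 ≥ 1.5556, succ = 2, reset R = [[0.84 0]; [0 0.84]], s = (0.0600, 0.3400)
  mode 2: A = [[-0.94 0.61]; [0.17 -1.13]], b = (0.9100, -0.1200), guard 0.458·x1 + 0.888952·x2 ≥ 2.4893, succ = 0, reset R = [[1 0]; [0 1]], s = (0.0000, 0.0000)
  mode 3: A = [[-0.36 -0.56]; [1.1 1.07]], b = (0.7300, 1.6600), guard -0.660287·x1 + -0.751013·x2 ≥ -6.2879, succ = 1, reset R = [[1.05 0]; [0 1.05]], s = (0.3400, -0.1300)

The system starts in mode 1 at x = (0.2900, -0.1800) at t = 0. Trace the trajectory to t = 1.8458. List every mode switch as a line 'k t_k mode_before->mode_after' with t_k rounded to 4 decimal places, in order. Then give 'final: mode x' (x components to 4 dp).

Mode 1: guard c·x = 1.5556 hit at Δt = 0.8670 (t = 0.8670), x⁻ = (0.5127, -1.4869) → reset → x⁺ = (0.4907, -0.9090), jump to mode 2
Mode 2: flow for 0.9788 to horizon, guard not reached → x = (0.5751, -0.3194)

1 0.8670 1->2
final: 2 0.5751 -0.3194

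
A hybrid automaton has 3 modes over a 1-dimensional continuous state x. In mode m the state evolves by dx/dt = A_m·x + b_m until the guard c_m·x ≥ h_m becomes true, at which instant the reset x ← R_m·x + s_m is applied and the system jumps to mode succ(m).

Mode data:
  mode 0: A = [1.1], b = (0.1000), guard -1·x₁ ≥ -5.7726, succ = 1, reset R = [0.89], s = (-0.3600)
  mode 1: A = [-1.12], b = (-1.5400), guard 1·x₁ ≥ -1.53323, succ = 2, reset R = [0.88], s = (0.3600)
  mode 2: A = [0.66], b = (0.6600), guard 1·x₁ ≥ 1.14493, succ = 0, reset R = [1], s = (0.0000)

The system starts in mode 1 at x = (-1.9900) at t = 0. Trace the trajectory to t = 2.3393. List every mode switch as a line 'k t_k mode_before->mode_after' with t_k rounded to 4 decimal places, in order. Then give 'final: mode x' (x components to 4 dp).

1 1.2121 1->2
final: 2 -0.9774

Mode 1: guard c·x = -1.5332 hit at Δt = 1.2121 (t = 1.2121), x⁻ = (-1.5332) → reset → x⁺ = (-0.9892), jump to mode 2
Mode 2: flow for 1.1272 to horizon, guard not reached → x = (-0.9774)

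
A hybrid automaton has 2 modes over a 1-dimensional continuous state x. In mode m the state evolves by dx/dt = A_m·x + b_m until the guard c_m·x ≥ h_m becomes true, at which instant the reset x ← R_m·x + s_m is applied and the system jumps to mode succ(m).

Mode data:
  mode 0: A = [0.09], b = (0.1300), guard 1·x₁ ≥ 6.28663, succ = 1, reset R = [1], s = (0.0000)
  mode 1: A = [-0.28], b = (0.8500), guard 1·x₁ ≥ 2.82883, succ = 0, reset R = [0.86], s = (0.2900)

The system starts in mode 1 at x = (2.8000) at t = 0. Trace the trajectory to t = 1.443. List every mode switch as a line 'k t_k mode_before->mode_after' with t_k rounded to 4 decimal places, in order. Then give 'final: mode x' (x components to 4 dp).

1 0.4659 1->0
final: 0 3.1058

Mode 1: guard c·x = 2.8288 hit at Δt = 0.4659 (t = 0.4659), x⁻ = (2.8288) → reset → x⁺ = (2.7228), jump to mode 0
Mode 0: flow for 0.9771 to horizon, guard not reached → x = (3.1058)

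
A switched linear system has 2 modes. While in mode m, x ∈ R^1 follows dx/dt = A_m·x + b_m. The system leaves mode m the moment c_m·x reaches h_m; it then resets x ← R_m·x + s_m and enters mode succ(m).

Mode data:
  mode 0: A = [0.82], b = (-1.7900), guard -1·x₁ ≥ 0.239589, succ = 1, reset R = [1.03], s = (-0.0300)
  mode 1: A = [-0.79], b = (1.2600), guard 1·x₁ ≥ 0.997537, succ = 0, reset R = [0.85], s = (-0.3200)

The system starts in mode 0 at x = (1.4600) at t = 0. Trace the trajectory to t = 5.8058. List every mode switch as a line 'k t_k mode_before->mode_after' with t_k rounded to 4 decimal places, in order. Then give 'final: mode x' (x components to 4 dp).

Mode 0: guard c·x = 0.2396 hit at Δt = 1.4747 (t = 1.4747), x⁻ = (-0.2396) → reset → x⁺ = (-0.2768), jump to mode 1
Mode 1: guard c·x = 0.9975 hit at Δt = 1.4456 (t = 2.9203), x⁻ = (0.9975) → reset → x⁺ = (0.5279), jump to mode 0
Mode 0: guard c·x = 0.2396 hit at Δt = 0.4646 (t = 3.3849), x⁻ = (-0.2396) → reset → x⁺ = (-0.2768), jump to mode 1
Mode 1: guard c·x = 0.9975 hit at Δt = 1.4456 (t = 4.8305), x⁻ = (0.9975) → reset → x⁺ = (0.5279), jump to mode 0
Mode 0: guard c·x = 0.2396 hit at Δt = 0.4646 (t = 5.2951), x⁻ = (-0.2396) → reset → x⁺ = (-0.2768), jump to mode 1
Mode 1: flow for 0.5107 to horizon, guard not reached → x = (0.3446)

1 1.4747 0->1
2 2.9203 1->0
3 3.3849 0->1
4 4.8305 1->0
5 5.2951 0->1
final: 1 0.3446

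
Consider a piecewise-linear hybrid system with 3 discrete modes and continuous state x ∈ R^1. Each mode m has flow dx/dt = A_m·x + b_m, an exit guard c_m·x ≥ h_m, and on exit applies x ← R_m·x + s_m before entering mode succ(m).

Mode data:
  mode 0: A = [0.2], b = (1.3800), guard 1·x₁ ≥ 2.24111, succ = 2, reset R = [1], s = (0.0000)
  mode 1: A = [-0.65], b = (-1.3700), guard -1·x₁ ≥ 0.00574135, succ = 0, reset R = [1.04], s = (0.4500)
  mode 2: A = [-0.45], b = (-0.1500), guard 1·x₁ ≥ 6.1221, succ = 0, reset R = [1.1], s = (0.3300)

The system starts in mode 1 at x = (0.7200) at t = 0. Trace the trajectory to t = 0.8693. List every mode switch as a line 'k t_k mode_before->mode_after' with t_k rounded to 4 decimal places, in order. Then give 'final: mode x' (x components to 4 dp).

Mode 1: guard c·x = 0.0057 hit at Δt = 0.4563 (t = 0.4563), x⁻ = (-0.0057) → reset → x⁺ = (0.4440), jump to mode 0
Mode 0: flow for 0.4130 to horizon, guard not reached → x = (1.0764)

1 0.4563 1->0
final: 0 1.0764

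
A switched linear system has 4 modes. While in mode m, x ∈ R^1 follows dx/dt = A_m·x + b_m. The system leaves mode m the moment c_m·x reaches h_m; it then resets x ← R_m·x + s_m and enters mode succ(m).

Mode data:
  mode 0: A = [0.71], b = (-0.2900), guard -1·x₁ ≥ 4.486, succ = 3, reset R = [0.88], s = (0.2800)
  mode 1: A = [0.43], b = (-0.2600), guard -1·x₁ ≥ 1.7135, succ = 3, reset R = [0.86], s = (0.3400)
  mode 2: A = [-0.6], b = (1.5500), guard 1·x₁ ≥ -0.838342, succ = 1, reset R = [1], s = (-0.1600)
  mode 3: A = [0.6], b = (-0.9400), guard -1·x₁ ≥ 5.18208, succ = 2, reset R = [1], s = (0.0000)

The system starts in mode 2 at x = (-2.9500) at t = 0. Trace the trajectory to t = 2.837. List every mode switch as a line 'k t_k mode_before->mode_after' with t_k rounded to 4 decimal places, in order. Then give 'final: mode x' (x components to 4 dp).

Mode 2: guard c·x = -0.8383 hit at Δt = 0.8011 (t = 0.8011), x⁻ = (-0.8383) → reset → x⁺ = (-0.9983), jump to mode 1
Mode 1: guard c·x = 1.7135 hit at Δt = 0.8579 (t = 1.6590), x⁻ = (-1.7135) → reset → x⁺ = (-1.1336), jump to mode 3
Mode 3: flow for 1.1780 to horizon, guard not reached → x = (-3.9081)

1 0.8011 2->1
2 1.6590 1->3
final: 3 -3.9081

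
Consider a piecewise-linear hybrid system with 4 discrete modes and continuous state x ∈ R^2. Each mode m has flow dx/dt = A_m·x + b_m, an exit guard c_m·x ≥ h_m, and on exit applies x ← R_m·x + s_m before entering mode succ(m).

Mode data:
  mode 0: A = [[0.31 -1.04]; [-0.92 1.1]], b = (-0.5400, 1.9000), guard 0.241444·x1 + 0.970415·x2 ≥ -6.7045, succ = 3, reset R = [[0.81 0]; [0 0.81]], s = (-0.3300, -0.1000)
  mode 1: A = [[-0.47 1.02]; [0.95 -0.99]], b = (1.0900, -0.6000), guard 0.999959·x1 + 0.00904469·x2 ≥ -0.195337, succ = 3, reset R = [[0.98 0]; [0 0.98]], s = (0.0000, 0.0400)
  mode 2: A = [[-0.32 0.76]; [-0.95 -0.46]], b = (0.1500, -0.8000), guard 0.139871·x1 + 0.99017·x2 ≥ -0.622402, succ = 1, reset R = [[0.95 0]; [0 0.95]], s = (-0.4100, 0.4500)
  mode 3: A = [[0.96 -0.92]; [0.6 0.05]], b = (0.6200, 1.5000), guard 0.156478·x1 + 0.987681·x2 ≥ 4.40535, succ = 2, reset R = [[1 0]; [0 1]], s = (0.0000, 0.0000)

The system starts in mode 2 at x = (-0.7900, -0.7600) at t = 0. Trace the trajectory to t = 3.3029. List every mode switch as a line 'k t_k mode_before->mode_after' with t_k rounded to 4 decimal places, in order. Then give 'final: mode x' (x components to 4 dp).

1 0.8919 2->1
2 2.2478 1->3
final: 3 0.6946 1.0595

Mode 2: guard c·x = -0.6224 hit at Δt = 0.8919 (t = 0.8919), x⁻ = (-0.8453, -0.5092) → reset → x⁺ = (-1.2130, -0.0337), jump to mode 1
Mode 1: guard c·x = -0.1953 hit at Δt = 1.3559 (t = 2.2478), x⁻ = (-0.1882, -0.7901) → reset → x⁺ = (-0.1844, -0.7343), jump to mode 3
Mode 3: flow for 1.0551 to horizon, guard not reached → x = (0.6946, 1.0595)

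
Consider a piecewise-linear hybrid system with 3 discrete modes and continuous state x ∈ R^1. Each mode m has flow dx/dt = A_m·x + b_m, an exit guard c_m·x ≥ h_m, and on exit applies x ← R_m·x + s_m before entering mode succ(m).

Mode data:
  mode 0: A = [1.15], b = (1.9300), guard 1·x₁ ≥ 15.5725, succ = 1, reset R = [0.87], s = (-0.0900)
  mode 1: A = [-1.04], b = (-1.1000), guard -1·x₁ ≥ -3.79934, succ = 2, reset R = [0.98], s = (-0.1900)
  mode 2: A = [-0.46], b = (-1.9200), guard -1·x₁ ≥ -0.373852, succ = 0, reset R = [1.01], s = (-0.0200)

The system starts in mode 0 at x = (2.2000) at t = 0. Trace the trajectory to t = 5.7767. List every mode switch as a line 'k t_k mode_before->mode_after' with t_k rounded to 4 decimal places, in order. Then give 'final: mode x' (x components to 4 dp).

1 1.2978 0->1
2 2.3505 1->2
3 3.4973 2->0
4 5.3555 0->1
final: 1 8.3093

Mode 0: guard c·x = 15.5725 hit at Δt = 1.2978 (t = 1.2978), x⁻ = (15.5725) → reset → x⁺ = (13.4581), jump to mode 1
Mode 1: guard c·x = -3.7993 hit at Δt = 1.0527 (t = 2.3505), x⁻ = (3.7993) → reset → x⁺ = (3.5334), jump to mode 2
Mode 2: guard c·x = -0.3739 hit at Δt = 1.1468 (t = 3.4973), x⁻ = (0.3739) → reset → x⁺ = (0.3576), jump to mode 0
Mode 0: guard c·x = 15.5725 hit at Δt = 1.8582 (t = 5.3555), x⁻ = (15.5725) → reset → x⁺ = (13.4581), jump to mode 1
Mode 1: flow for 0.4212 to horizon, guard not reached → x = (8.3093)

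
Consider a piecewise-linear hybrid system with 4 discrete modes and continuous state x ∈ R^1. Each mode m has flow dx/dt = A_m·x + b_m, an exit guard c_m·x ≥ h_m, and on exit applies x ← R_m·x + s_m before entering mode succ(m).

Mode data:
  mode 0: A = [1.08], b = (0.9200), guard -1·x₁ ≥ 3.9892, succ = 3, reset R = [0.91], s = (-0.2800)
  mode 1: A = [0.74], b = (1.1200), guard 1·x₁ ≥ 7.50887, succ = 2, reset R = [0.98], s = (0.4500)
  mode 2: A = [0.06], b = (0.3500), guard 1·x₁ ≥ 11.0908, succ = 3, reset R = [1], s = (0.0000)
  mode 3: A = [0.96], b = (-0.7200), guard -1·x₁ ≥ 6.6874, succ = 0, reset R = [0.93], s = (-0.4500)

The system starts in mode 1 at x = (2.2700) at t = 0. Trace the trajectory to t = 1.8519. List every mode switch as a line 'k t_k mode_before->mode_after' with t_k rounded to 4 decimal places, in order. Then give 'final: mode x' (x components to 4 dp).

Mode 1: guard c·x = 7.5089 hit at Δt = 1.1744 (t = 1.1744), x⁻ = (7.5089) → reset → x⁺ = (7.8087), jump to mode 2
Mode 2: flow for 0.6775 to horizon, guard not reached → x = (8.3747)

1 1.1744 1->2
final: 2 8.3747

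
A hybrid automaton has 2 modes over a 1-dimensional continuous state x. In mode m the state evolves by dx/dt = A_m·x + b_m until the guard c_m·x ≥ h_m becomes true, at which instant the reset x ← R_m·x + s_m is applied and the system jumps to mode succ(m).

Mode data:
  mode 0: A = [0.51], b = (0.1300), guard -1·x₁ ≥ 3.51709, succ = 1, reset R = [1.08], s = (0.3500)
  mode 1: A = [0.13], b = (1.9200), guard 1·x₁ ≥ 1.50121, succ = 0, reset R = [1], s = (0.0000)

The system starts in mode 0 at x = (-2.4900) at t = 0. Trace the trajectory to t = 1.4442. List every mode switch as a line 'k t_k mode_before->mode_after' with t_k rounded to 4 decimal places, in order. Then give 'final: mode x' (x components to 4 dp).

1 0.7414 0->1
final: 1 -2.3654

Mode 0: guard c·x = 3.5171 hit at Δt = 0.7414 (t = 0.7414), x⁻ = (-3.5171) → reset → x⁺ = (-3.4485), jump to mode 1
Mode 1: flow for 0.7028 to horizon, guard not reached → x = (-2.3654)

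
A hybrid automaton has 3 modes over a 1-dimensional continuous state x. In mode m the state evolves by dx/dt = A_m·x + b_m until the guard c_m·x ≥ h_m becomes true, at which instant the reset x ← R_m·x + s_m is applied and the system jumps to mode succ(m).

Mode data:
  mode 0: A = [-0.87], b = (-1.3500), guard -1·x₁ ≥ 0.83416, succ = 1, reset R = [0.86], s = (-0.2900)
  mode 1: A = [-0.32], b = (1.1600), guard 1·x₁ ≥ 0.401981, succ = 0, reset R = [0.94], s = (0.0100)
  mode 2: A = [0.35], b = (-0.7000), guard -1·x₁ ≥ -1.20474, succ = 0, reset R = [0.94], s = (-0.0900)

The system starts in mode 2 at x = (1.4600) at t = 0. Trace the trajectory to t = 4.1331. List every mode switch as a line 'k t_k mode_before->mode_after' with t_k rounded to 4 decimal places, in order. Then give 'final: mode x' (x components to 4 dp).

Mode 2: guard c·x = -1.2047 hit at Δt = 1.1060 (t = 1.1060), x⁻ = (1.2047) → reset → x⁺ = (1.0425), jump to mode 0
Mode 0: guard c·x = 0.8342 hit at Δt = 1.4772 (t = 2.5832), x⁻ = (-0.8342) → reset → x⁺ = (-1.0074), jump to mode 1
Mode 1: guard c·x = 0.4020 hit at Δt = 1.1336 (t = 3.7168), x⁻ = (0.4020) → reset → x⁺ = (0.3879), jump to mode 0
Mode 0: flow for 0.4163 to horizon, guard not reached → x = (-0.2015)

1 1.1060 2->0
2 2.5832 0->1
3 3.7168 1->0
final: 0 -0.2015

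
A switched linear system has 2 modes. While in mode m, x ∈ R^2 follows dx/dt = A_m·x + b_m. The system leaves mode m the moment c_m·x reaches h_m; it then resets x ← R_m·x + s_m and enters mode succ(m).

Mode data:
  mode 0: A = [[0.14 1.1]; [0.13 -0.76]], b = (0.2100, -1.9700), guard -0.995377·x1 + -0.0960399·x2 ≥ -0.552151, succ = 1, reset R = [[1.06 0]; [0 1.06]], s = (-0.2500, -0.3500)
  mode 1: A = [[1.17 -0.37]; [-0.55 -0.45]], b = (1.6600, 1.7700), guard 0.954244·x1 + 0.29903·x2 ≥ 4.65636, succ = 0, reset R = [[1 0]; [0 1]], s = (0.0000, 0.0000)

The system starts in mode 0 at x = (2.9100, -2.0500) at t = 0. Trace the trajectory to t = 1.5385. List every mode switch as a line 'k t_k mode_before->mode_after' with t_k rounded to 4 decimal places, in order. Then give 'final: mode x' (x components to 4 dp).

Mode 0: guard c·x = -0.5522 hit at Δt = 1.1629 (t = 1.1629), x⁻ = (0.7665, -2.1948) → reset → x⁺ = (0.5625, -2.6765), jump to mode 1
Mode 1: flow for 0.3756 to horizon, guard not reached → x = (2.0532, -1.8925)

1 1.1629 0->1
final: 1 2.0532 -1.8925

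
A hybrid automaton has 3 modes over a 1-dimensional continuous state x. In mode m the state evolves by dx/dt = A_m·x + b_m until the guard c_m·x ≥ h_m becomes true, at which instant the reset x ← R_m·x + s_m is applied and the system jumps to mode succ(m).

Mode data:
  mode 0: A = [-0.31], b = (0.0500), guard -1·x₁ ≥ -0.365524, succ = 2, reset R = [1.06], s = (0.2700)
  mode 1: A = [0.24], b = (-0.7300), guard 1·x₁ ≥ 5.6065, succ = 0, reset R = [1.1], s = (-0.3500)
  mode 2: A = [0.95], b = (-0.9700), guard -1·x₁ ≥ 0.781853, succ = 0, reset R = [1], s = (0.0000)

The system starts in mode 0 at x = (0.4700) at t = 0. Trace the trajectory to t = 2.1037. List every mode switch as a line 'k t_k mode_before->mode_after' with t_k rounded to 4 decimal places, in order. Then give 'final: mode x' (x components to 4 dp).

Mode 0: guard c·x = -0.3655 hit at Δt = 1.3327 (t = 1.3327), x⁻ = (0.3655) → reset → x⁺ = (0.6575), jump to mode 2
Mode 2: flow for 0.7710 to horizon, guard not reached → x = (0.2647)

1 1.3327 0->2
final: 2 0.2647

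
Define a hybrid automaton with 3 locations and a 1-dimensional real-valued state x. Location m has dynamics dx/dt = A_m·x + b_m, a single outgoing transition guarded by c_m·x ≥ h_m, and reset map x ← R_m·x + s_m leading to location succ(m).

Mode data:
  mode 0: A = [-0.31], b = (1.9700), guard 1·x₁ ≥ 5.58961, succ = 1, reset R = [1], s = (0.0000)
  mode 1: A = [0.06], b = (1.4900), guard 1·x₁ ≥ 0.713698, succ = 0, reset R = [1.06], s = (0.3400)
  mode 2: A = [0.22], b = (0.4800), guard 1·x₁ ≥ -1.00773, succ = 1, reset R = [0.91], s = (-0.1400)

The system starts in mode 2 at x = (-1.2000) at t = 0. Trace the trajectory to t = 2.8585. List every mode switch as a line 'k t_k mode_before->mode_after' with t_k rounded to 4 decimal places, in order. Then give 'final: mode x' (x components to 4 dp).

1 0.8129 2->1
2 2.0101 1->0
final: 0 2.3126

Mode 2: guard c·x = -1.0077 hit at Δt = 0.8129 (t = 0.8129), x⁻ = (-1.0077) → reset → x⁺ = (-1.0570), jump to mode 1
Mode 1: guard c·x = 0.7137 hit at Δt = 1.1972 (t = 2.0101), x⁻ = (0.7137) → reset → x⁺ = (1.0965), jump to mode 0
Mode 0: flow for 0.8484 to horizon, guard not reached → x = (2.3126)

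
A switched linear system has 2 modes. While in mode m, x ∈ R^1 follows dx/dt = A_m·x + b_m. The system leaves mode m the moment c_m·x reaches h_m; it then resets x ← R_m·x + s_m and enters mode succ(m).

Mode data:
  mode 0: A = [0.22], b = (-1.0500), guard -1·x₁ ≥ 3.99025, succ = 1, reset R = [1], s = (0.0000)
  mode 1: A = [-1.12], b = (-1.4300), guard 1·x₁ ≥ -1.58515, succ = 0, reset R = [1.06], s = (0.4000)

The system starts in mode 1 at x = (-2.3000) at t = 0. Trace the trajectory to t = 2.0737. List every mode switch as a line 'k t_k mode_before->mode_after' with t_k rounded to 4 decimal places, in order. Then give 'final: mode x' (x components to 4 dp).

1 1.0709 1->0
final: 0 -2.7744

Mode 1: guard c·x = -1.5852 hit at Δt = 1.0709 (t = 1.0709), x⁻ = (-1.5852) → reset → x⁺ = (-1.2803), jump to mode 0
Mode 0: flow for 1.0028 to horizon, guard not reached → x = (-2.7744)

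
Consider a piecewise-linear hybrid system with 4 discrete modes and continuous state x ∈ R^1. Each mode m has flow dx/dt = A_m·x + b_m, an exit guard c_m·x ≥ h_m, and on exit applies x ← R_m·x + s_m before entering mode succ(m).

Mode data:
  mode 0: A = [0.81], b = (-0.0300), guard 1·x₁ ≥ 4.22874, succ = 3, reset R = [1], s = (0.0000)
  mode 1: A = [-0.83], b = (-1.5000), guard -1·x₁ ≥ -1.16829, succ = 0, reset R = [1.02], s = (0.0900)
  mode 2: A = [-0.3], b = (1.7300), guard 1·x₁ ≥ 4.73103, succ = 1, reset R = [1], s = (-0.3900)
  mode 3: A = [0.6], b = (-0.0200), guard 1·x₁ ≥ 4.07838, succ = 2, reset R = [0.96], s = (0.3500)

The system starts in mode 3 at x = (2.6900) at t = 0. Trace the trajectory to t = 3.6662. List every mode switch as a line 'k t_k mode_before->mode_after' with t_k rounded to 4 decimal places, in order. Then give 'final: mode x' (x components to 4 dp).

1 0.7007 3->2
2 1.9387 2->1
3 2.8131 1->0
final: 0 2.5210

Mode 3: guard c·x = 4.0784 hit at Δt = 0.7007 (t = 0.7007), x⁻ = (4.0784) → reset → x⁺ = (4.2652), jump to mode 2
Mode 2: guard c·x = 4.7310 hit at Δt = 1.2380 (t = 1.9387), x⁻ = (4.7310) → reset → x⁺ = (4.3410), jump to mode 1
Mode 1: guard c·x = -1.1683 hit at Δt = 0.8744 (t = 2.8131), x⁻ = (1.1683) → reset → x⁺ = (1.2817), jump to mode 0
Mode 0: flow for 0.8531 to horizon, guard not reached → x = (2.5210)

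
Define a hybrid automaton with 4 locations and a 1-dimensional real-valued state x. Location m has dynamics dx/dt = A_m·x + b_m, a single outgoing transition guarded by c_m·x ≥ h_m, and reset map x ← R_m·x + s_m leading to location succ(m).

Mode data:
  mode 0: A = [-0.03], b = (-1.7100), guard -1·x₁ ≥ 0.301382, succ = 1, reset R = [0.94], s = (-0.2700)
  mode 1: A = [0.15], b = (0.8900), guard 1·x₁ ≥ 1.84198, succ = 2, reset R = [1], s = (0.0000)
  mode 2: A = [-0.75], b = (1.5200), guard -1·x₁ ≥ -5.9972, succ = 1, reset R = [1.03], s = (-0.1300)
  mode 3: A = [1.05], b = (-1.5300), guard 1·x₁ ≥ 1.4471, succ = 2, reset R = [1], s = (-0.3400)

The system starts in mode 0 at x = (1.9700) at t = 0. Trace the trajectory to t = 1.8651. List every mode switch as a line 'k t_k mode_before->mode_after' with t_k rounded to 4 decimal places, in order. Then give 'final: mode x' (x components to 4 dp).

1 1.3093 0->1
final: 1 -0.0855

Mode 0: guard c·x = 0.3014 hit at Δt = 1.3093 (t = 1.3093), x⁻ = (-0.3014) → reset → x⁺ = (-0.5533), jump to mode 1
Mode 1: flow for 0.5558 to horizon, guard not reached → x = (-0.0855)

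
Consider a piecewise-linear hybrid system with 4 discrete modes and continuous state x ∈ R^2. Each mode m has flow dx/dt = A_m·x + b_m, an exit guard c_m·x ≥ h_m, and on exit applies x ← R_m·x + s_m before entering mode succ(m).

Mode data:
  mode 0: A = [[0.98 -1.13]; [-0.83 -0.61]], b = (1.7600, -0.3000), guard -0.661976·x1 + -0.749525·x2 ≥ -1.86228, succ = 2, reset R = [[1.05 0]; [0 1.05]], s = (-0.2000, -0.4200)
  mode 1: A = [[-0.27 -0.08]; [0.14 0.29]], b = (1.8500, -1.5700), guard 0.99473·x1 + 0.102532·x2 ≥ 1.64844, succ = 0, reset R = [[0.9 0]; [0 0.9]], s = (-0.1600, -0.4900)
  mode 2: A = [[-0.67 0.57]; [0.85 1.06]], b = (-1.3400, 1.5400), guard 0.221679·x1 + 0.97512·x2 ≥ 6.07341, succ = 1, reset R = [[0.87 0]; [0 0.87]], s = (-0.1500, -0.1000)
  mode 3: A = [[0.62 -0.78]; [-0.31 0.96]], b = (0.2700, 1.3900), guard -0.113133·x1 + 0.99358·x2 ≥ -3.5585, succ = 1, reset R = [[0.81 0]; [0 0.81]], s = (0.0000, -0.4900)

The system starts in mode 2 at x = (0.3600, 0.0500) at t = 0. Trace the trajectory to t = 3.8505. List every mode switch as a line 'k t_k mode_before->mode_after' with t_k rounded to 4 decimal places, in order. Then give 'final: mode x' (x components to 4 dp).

Mode 2: guard c·x = 6.0734 hit at Δt = 1.5406 (t = 1.5406), x⁻ = (0.3829, 6.1413) → reset → x⁺ = (0.1831, 5.2429), jump to mode 1
Mode 1: guard c·x = 1.6484 hit at Δt = 0.7437 (t = 2.2843), x⁻ = (1.1132, 5.2770) → reset → x⁺ = (0.8419, 4.2593), jump to mode 0
Mode 0: guard c·x = -1.8623 hit at Δt = 0.6015 (t = 2.8858), x⁻ = (-0.2487, 2.7043) → reset → x⁺ = (-0.4611, 2.4195), jump to mode 2
Mode 2: guard c·x = 6.0734 hit at Δt = 0.6618 (t = 3.5476), x⁻ = (0.2618, 6.1689) → reset → x⁺ = (0.0778, 5.2669), jump to mode 1
Mode 1: flow for 0.3029 to horizon, guard not reached → x = (0.4872, 5.2659)

1 1.5406 2->1
2 2.2843 1->0
3 2.8858 0->2
4 3.5476 2->1
final: 1 0.4872 5.2659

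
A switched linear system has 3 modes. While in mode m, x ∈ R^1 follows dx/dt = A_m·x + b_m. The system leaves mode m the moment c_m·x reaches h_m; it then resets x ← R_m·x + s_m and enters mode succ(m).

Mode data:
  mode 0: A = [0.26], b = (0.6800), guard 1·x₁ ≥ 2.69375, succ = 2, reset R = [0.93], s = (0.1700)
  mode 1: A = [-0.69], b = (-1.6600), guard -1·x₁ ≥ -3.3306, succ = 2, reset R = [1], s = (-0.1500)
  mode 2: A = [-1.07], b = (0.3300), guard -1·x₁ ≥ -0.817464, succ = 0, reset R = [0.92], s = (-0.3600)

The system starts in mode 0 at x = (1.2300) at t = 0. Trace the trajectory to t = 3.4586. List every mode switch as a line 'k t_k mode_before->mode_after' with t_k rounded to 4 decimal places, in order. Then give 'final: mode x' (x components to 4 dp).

Mode 0: guard c·x = 2.6938 hit at Δt = 1.2406 (t = 1.2406), x⁻ = (2.6937) → reset → x⁺ = (2.6752), jump to mode 2
Mode 2: guard c·x = -0.8175 hit at Δt = 1.4362 (t = 2.6768), x⁻ = (0.8175) → reset → x⁺ = (0.3921), jump to mode 0
Mode 0: flow for 0.7818 to horizon, guard not reached → x = (1.0700)

1 1.2406 0->2
2 2.6768 2->0
final: 0 1.0700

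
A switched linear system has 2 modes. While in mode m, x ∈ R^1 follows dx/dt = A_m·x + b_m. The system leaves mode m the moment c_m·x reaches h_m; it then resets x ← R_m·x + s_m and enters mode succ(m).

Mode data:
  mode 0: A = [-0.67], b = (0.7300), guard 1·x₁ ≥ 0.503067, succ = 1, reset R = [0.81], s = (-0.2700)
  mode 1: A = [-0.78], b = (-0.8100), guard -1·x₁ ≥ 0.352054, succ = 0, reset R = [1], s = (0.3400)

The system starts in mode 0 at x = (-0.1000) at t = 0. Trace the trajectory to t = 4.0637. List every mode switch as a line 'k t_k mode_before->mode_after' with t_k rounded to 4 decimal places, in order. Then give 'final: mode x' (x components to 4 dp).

Mode 0: guard c·x = 0.5031 hit at Δt = 1.0555 (t = 1.0555), x⁻ = (0.5031) → reset → x⁺ = (0.1375), jump to mode 1
Mode 1: guard c·x = 0.3521 hit at Δt = 0.6902 (t = 1.7457), x⁻ = (-0.3521) → reset → x⁺ = (-0.0121), jump to mode 0
Mode 0: guard c·x = 0.5031 hit at Δt = 0.9409 (t = 2.6866), x⁻ = (0.5031) → reset → x⁺ = (0.1375), jump to mode 1
Mode 1: guard c·x = 0.3521 hit at Δt = 0.6902 (t = 3.3768), x⁻ = (-0.3521) → reset → x⁺ = (-0.0121), jump to mode 0
Mode 0: flow for 0.6869 to horizon, guard not reached → x = (0.3943)

1 1.0555 0->1
2 1.7457 1->0
3 2.6866 0->1
4 3.3768 1->0
final: 0 0.3943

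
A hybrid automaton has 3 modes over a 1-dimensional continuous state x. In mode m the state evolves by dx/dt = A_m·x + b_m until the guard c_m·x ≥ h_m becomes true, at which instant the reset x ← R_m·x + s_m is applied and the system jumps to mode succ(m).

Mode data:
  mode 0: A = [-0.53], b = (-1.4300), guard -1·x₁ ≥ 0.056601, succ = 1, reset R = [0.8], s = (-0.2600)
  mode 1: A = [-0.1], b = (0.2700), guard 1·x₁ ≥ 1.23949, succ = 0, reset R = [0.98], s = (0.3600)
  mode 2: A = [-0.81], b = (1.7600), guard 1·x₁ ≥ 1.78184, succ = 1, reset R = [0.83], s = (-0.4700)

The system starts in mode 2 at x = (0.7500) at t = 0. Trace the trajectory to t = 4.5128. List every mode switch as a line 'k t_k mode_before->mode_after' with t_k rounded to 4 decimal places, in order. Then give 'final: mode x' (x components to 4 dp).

1 1.5947 2->1
2 3.0605 1->0
3 3.9679 0->1
final: 1 -0.1459

Mode 2: guard c·x = 1.7818 hit at Δt = 1.5947 (t = 1.5947), x⁻ = (1.7818) → reset → x⁺ = (1.0089), jump to mode 1
Mode 1: guard c·x = 1.2395 hit at Δt = 1.4658 (t = 3.0605), x⁻ = (1.2395) → reset → x⁺ = (1.5747), jump to mode 0
Mode 0: guard c·x = 0.0566 hit at Δt = 0.9074 (t = 3.9679), x⁻ = (-0.0566) → reset → x⁺ = (-0.3053), jump to mode 1
Mode 1: flow for 0.5449 to horizon, guard not reached → x = (-0.1459)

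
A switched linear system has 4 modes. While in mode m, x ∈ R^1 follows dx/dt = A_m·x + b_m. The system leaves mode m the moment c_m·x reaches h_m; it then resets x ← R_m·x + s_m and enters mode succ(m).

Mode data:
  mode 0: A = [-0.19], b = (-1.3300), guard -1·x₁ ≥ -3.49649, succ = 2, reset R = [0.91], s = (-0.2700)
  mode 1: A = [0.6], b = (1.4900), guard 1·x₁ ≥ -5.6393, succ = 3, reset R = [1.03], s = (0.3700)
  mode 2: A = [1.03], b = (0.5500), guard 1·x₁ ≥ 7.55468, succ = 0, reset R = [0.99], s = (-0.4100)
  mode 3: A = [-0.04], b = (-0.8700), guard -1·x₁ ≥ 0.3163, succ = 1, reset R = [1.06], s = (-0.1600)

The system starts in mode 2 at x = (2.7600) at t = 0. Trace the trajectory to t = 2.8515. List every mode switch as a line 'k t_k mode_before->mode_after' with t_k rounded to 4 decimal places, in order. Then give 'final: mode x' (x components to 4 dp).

1 0.8722 2->0
2 2.4140 0->2
final: 2 4.8735

Mode 2: guard c·x = 7.5547 hit at Δt = 0.8722 (t = 0.8722), x⁻ = (7.5547) → reset → x⁺ = (7.0691), jump to mode 0
Mode 0: guard c·x = -3.4965 hit at Δt = 1.5418 (t = 2.4140), x⁻ = (3.4965) → reset → x⁺ = (2.9118), jump to mode 2
Mode 2: flow for 0.4375 to horizon, guard not reached → x = (4.8735)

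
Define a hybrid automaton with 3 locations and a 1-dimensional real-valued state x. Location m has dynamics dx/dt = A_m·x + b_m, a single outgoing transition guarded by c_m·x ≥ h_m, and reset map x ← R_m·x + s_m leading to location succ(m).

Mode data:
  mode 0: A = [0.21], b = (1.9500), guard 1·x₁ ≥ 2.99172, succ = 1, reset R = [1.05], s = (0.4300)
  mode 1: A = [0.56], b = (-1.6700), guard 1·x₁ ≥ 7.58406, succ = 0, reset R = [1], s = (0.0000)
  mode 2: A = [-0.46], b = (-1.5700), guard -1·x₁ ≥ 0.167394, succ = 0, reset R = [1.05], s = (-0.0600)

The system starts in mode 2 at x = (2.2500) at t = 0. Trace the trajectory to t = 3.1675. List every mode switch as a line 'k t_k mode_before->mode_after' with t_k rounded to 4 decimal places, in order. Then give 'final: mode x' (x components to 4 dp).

1 1.2101 2->0
2 2.6625 0->1
final: 1 3.7639

Mode 2: guard c·x = 0.1674 hit at Δt = 1.2101 (t = 1.2101), x⁻ = (-0.1674) → reset → x⁺ = (-0.2358), jump to mode 0
Mode 0: guard c·x = 2.9917 hit at Δt = 1.4524 (t = 2.6625), x⁻ = (2.9917) → reset → x⁺ = (3.5713), jump to mode 1
Mode 1: flow for 0.5050 to horizon, guard not reached → x = (3.7639)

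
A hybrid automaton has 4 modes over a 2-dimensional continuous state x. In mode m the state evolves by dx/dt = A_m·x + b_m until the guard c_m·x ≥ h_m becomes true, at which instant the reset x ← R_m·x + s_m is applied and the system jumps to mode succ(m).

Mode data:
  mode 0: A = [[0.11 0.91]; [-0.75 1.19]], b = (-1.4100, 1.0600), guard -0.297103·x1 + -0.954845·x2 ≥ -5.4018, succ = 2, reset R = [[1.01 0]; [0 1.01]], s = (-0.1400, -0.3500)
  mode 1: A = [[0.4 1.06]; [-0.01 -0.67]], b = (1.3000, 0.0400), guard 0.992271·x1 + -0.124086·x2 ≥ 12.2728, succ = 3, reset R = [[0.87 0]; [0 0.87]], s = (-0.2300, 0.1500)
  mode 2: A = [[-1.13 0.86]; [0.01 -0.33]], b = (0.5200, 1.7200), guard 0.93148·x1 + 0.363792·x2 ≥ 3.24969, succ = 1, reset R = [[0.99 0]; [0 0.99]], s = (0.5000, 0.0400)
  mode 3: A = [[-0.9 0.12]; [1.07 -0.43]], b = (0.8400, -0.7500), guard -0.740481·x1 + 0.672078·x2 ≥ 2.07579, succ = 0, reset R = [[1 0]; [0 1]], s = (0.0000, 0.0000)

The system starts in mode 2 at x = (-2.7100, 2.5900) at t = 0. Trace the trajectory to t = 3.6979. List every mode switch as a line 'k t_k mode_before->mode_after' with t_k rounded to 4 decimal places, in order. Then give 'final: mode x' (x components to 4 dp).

1 1.5998 2->1
2 3.0948 1->3
final: 3 6.8069 5.4051

Mode 2: guard c·x = 3.2497 hit at Δt = 1.5998 (t = 1.5998), x⁻ = (2.0550, 3.6710) → reset → x⁺ = (2.5345, 3.6742), jump to mode 1
Mode 1: guard c·x = 12.2728 hit at Δt = 1.4950 (t = 3.0948), x⁻ = (12.5322, 1.3101) → reset → x⁺ = (10.6730, 1.2898), jump to mode 3
Mode 3: flow for 0.6031 to horizon, guard not reached → x = (6.8069, 5.4051)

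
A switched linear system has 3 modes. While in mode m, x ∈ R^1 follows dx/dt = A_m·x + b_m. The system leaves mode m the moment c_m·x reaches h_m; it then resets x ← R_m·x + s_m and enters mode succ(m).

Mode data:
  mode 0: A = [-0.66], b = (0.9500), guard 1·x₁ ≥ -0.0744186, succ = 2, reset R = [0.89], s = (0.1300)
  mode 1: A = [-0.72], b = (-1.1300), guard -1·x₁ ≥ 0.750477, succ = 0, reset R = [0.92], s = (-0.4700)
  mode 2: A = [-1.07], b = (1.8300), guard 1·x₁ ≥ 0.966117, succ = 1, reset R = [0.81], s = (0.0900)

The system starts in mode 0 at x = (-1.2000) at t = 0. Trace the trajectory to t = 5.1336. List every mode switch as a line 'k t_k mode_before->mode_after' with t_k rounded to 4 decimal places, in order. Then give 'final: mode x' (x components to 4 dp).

Mode 0: guard c·x = -0.0744 hit at Δt = 0.8423 (t = 0.8423), x⁻ = (-0.0744) → reset → x⁺ = (0.0638), jump to mode 2
Mode 2: guard c·x = 0.9661 hit at Δt = 0.7422 (t = 1.5845), x⁻ = (0.9661) → reset → x⁺ = (0.8726), jump to mode 1
Mode 1: guard c·x = 0.7505 hit at Δt = 1.5174 (t = 3.1019), x⁻ = (-0.7505) → reset → x⁺ = (-1.1604), jump to mode 0
Mode 0: guard c·x = -0.0744 hit at Δt = 0.8194 (t = 3.9213), x⁻ = (-0.0744) → reset → x⁺ = (0.0638), jump to mode 2
Mode 2: guard c·x = 0.9661 hit at Δt = 0.7422 (t = 4.6635), x⁻ = (0.9661) → reset → x⁺ = (0.8726), jump to mode 1
Mode 1: flow for 0.4701 to horizon, guard not reached → x = (0.1714)

1 0.8423 0->2
2 1.5845 2->1
3 3.1019 1->0
4 3.9213 0->2
5 4.6635 2->1
final: 1 0.1714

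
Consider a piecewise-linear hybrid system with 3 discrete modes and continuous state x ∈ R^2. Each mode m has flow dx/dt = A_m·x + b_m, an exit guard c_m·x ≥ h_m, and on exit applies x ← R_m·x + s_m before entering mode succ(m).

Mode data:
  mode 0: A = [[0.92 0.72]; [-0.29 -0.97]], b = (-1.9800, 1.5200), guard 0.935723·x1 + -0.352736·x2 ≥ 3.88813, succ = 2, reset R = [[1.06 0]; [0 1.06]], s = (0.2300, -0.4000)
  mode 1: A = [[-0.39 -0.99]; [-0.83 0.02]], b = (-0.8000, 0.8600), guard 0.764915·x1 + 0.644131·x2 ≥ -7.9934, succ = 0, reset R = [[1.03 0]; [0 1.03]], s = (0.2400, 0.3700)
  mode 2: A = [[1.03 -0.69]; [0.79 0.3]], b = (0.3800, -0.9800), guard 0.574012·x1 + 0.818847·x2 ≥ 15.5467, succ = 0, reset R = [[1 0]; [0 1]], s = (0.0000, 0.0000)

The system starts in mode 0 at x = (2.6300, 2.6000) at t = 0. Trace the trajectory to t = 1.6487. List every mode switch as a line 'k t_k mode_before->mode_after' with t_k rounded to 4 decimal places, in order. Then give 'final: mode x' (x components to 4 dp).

1 0.7488 0->2
final: 2 10.5865 6.7848

Mode 0: guard c·x = 3.8881 hit at Δt = 0.7488 (t = 0.7488), x⁻ = (4.7173, 1.4910) → reset → x⁺ = (5.2303, 1.1805), jump to mode 2
Mode 2: flow for 0.8999 to horizon, guard not reached → x = (10.5865, 6.7848)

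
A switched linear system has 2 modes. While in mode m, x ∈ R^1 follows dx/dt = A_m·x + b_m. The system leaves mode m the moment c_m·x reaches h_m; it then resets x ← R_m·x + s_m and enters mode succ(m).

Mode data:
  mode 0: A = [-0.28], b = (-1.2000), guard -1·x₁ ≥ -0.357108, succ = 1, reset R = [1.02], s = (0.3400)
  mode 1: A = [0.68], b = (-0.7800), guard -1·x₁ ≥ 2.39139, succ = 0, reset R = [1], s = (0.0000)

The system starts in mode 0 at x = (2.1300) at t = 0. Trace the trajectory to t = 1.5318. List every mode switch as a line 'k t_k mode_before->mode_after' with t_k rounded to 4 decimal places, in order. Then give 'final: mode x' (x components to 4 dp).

1 1.1551 0->1
final: 1 0.5750

Mode 0: guard c·x = -0.3571 hit at Δt = 1.1551 (t = 1.1551), x⁻ = (0.3571) → reset → x⁺ = (0.7043), jump to mode 1
Mode 1: flow for 0.3767 to horizon, guard not reached → x = (0.5750)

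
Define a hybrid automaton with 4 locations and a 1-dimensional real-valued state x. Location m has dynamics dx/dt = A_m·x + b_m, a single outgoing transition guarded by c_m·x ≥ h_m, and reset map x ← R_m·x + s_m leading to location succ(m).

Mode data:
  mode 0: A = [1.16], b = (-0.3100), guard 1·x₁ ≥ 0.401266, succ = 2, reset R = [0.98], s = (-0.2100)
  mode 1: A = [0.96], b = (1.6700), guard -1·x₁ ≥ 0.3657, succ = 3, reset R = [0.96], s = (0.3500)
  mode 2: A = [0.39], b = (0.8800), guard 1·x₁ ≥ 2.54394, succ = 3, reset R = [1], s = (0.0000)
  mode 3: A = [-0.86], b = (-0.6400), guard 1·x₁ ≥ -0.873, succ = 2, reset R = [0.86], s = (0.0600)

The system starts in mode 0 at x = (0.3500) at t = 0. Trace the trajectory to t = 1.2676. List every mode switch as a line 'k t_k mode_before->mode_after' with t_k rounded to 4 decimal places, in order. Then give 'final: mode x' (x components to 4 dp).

1 0.4156 0->2
final: 2 1.1448

Mode 0: guard c·x = 0.4013 hit at Δt = 0.4156 (t = 0.4156), x⁻ = (0.4013) → reset → x⁺ = (0.1832), jump to mode 2
Mode 2: flow for 0.8520 to horizon, guard not reached → x = (1.1448)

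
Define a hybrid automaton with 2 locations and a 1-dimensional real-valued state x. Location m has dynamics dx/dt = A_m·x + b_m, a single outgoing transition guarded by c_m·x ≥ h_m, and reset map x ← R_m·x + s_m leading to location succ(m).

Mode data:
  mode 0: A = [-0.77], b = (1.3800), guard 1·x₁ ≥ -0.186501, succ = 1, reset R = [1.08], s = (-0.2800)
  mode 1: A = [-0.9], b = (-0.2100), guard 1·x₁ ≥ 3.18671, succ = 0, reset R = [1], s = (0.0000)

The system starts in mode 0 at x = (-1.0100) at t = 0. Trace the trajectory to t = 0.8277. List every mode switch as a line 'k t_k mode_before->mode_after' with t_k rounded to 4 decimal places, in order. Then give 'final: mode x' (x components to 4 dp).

Mode 0: guard c·x = -0.1865 hit at Δt = 0.4519 (t = 0.4519), x⁻ = (-0.1865) → reset → x⁺ = (-0.4814), jump to mode 1
Mode 1: flow for 0.3758 to horizon, guard not reached → x = (-0.4102)

1 0.4519 0->1
final: 1 -0.4102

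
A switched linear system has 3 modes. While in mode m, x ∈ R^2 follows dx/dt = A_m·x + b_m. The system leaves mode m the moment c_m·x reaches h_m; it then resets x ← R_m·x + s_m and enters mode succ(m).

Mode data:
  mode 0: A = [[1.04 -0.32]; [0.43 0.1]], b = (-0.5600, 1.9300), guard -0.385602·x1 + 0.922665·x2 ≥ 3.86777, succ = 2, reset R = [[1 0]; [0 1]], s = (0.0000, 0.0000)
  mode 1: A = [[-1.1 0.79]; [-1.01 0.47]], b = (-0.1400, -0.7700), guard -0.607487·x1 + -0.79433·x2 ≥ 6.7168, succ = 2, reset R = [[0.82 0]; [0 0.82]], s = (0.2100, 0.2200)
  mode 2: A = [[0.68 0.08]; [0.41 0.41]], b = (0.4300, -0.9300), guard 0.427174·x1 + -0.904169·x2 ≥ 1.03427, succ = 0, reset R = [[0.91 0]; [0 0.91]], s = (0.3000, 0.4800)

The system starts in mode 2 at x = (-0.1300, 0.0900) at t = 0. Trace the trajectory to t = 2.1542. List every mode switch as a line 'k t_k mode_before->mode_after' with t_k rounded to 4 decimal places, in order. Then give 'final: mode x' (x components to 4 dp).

1 1.0072 2->0
final: 0 0.2904 2.1594

Mode 2: guard c·x = 1.0343 hit at Δt = 1.0072 (t = 1.0072), x⁻ = (0.3215, -0.9920) → reset → x⁺ = (0.5926, -0.4227), jump to mode 0
Mode 0: flow for 1.1470 to horizon, guard not reached → x = (0.2904, 2.1594)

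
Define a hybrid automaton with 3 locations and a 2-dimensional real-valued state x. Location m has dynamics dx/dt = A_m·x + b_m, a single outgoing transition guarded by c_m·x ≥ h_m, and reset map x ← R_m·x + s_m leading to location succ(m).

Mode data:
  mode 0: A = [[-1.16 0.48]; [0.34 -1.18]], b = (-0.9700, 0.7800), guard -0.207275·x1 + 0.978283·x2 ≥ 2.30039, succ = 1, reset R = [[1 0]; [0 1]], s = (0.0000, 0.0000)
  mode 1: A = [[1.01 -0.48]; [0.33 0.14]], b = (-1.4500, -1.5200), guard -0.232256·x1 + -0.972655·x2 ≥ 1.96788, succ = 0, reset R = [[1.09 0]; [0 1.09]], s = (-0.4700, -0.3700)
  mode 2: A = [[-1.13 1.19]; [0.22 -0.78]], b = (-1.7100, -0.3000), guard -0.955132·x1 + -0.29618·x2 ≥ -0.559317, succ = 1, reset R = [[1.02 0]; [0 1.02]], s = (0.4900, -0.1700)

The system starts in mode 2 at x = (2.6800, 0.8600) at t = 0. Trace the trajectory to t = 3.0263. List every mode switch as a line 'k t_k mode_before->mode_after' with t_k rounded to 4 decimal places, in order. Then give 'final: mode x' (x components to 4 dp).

Mode 2: guard c·x = -0.5593 hit at Δt = 0.8758 (t = 0.8758), x⁻ = (0.4536, 0.4256) → reset → x⁺ = (0.9527, 0.2641), jump to mode 1
Mode 1: guard c·x = 1.9679 hit at Δt = 1.5582 (t = 2.4340), x⁻ = (0.0458, -2.0341) → reset → x⁺ = (-0.4201, -2.5872), jump to mode 0
Mode 0: flow for 0.5923 to horizon, guard not reached → x = (-0.9655, -1.0681)

1 0.8758 2->1
2 2.4340 1->0
final: 0 -0.9655 -1.0681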